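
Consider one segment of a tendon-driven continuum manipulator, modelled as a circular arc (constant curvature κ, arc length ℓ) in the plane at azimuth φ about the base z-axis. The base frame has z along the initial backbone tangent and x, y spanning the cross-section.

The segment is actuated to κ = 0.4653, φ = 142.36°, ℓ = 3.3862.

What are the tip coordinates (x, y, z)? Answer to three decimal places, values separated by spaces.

-1.710 1.319 2.149

θ = κ·ℓ = 0.4653 × 3.3862 = 1.57560 rad
ρ = (1 − cos θ)/κ = (1 − -0.00480)/0.4653 = 2.15947
z = sin θ / κ = 0.99999/0.4653 = 2.14913
x = ρ cos φ = 2.15947 × cos(142.36°) = -1.71001
y = ρ sin φ = 2.15947 × sin(142.36°) = 1.31879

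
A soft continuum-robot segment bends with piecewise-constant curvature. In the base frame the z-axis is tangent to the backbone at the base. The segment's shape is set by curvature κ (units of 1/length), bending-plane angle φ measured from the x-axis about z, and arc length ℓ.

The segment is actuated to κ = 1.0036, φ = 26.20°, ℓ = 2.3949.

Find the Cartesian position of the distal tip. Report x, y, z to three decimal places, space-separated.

θ = κ·ℓ = 1.0036 × 2.3949 = 2.40352 rad
ρ = (1 − cos θ)/κ = (1 − -0.73977)/1.0036 = 1.73353
z = sin θ / κ = 0.67286/1.0036 = 0.67045
x = ρ cos φ = 1.73353 × cos(26.20°) = 1.55542
y = ρ sin φ = 1.73353 × sin(26.20°) = 0.76536

1.555 0.765 0.670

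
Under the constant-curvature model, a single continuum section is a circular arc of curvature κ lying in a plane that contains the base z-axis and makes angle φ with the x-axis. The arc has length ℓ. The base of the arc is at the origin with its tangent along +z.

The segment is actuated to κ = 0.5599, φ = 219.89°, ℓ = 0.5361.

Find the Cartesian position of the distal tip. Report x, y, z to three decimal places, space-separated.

-0.061 -0.051 0.528

θ = κ·ℓ = 0.5599 × 0.5361 = 0.30016 rad
ρ = (1 − cos θ)/κ = (1 − 0.95529)/0.5599 = 0.07986
z = sin θ / κ = 0.29568/0.5599 = 0.52809
x = ρ cos φ = 0.07986 × cos(219.89°) = -0.06127
y = ρ sin φ = 0.07986 × sin(219.89°) = -0.05121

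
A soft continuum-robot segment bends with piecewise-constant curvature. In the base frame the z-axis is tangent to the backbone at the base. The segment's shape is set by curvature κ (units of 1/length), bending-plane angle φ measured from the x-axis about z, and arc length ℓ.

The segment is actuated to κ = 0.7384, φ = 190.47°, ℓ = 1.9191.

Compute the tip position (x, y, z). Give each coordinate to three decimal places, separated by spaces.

θ = κ·ℓ = 0.7384 × 1.9191 = 1.41706 rad
ρ = (1 − cos θ)/κ = (1 − 0.15313)/0.7384 = 1.14690
z = sin θ / κ = 0.98821/0.7384 = 1.33831
x = ρ cos φ = 1.14690 × cos(190.47°) = -1.12781
y = ρ sin φ = 1.14690 × sin(190.47°) = -0.20842

-1.128 -0.208 1.338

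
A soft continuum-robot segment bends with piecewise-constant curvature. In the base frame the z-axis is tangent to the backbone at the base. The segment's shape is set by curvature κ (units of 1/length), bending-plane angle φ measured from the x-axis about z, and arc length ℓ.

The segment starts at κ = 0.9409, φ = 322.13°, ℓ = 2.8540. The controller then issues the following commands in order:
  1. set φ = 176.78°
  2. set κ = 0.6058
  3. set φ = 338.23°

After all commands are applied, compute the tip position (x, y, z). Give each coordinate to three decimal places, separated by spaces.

1.774 -0.709 1.630

initial: κ=0.9409, φ=322.13°, ℓ=2.8540
cmd 1: set φ=176.78° → (κ,φ,ℓ)=(0.9409,176.78°,2.8540) → tip=(-2.0137,0.1133,0.4683)
cmd 2: set κ=0.6058 → (κ,φ,ℓ)=(0.6058,176.78°,2.8540) → tip=(-1.9077,0.1073,1.6301)
cmd 3: set φ=338.23° → (κ,φ,ℓ)=(0.6058,338.23°,2.8540) → tip=(1.7744,-0.7086,1.6301)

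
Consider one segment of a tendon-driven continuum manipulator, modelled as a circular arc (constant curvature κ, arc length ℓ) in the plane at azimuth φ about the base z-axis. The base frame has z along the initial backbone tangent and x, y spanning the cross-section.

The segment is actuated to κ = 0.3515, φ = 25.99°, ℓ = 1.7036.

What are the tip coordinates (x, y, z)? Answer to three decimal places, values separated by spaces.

0.445 0.217 1.604

θ = κ·ℓ = 0.3515 × 1.7036 = 0.59882 rad
ρ = (1 − cos θ)/κ = (1 − 0.82600)/0.3515 = 0.49501
z = sin θ / κ = 0.56366/0.3515 = 1.60360
x = ρ cos φ = 0.49501 × cos(25.99°) = 0.44495
y = ρ sin φ = 0.49501 × sin(25.99°) = 0.21692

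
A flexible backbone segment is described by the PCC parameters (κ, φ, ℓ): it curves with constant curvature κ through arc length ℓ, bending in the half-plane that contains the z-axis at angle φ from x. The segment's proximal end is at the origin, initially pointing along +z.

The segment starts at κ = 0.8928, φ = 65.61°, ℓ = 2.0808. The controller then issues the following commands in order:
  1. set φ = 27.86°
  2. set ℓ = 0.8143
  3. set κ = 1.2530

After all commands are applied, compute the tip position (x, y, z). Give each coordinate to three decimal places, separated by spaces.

0.336 0.178 0.680

initial: κ=0.8928, φ=65.61°, ℓ=2.0808
cmd 1: set φ=27.86° → (κ,φ,ℓ)=(0.8928,27.86°,2.0808) → tip=(1.2705,0.6716,1.0743)
cmd 2: set ℓ=0.8143 → (κ,φ,ℓ)=(0.8928,27.86°,0.8143) → tip=(0.2504,0.1323,0.7444)
cmd 3: set κ=1.2530 → (κ,φ,ℓ)=(1.2530,27.86°,0.8143) → tip=(0.3365,0.1779,0.6802)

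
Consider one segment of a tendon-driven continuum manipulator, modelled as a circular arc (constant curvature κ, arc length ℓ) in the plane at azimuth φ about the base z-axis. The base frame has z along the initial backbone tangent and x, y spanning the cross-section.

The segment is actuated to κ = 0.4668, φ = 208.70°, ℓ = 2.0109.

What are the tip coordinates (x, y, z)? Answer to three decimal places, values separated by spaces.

θ = κ·ℓ = 0.4668 × 2.0109 = 0.93869 rad
ρ = (1 − cos θ)/κ = (1 − 0.59085)/0.4668 = 0.87651
z = sin θ / κ = 0.80678/0.4668 = 1.72833
x = ρ cos φ = 0.87651 × cos(208.70°) = -0.76882
y = ρ sin φ = 0.87651 × sin(208.70°) = -0.42092

-0.769 -0.421 1.728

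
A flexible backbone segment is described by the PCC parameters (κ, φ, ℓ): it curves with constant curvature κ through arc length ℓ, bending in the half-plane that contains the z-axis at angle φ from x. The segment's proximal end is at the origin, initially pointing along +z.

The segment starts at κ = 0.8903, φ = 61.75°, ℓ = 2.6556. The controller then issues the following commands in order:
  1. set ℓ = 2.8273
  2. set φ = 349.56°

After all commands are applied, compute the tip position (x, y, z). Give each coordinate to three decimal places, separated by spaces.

2.001 -0.369 0.657

initial: κ=0.8903, φ=61.75°, ℓ=2.6556
cmd 1: set ℓ=2.8273 → (κ,φ,ℓ)=(0.8903,61.75°,2.8273) → tip=(0.9630,1.7921,0.6567)
cmd 2: set φ=349.56° → (κ,φ,ℓ)=(0.8903,349.56°,2.8273) → tip=(2.0008,-0.3687,0.6567)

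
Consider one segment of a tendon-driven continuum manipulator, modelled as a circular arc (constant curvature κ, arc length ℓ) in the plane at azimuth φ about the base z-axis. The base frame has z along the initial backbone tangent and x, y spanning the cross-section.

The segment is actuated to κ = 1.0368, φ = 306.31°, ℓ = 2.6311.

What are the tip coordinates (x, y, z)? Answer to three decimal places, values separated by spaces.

θ = κ·ℓ = 1.0368 × 2.6311 = 2.72792 rad
ρ = (1 − cos θ)/κ = (1 − -0.91565)/1.0368 = 1.84766
z = sin θ / κ = 0.40197/1.0368 = 0.38770
x = ρ cos φ = 1.84766 × cos(306.31°) = 1.09410
y = ρ sin φ = 1.84766 × sin(306.31°) = -1.48889

1.094 -1.489 0.388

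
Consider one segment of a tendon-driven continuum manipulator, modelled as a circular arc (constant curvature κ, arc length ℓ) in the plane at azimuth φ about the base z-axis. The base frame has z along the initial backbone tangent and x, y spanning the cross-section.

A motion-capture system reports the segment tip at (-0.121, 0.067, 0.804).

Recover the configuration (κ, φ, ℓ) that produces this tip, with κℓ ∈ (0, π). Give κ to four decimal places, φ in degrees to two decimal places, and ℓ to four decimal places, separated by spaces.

ρ = √(x²+y²) = √(-0.121² + 0.067²) = 0.13831
φ = atan2(y, x) mod 360° = atan2(0.067, -0.121) = 151.0259°
|p|² = ρ² + z² = 0.13831² + 0.804² = 0.66555
κ = 2ρ / |p|² = 2×0.13831 / 0.66555 = 0.41563
θ = 2·atan2(ρ, z) = 2·atan2(0.13831, 0.804) = 0.34072 rad
ℓ = θ/κ = 0.34072/0.41563 = 0.81977

0.4156 151.03 0.8198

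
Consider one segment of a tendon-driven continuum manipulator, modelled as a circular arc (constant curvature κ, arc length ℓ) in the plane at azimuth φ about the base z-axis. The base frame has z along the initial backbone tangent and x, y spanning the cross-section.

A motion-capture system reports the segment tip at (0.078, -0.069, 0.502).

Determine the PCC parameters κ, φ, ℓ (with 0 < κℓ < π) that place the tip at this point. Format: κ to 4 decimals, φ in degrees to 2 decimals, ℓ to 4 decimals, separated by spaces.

ρ = √(x²+y²) = √(0.078² + -0.069²) = 0.10414
φ = atan2(y, x) mod 360° = atan2(-0.069, 0.078) = 318.5035°
|p|² = ρ² + z² = 0.10414² + 0.502² = 0.26285
κ = 2ρ / |p|² = 2×0.10414 / 0.26285 = 0.79239
θ = 2·atan2(ρ, z) = 2·atan2(0.10414, 0.502) = 0.40910 rad
ℓ = θ/κ = 0.40910/0.79239 = 0.51628

0.7924 318.50 0.5163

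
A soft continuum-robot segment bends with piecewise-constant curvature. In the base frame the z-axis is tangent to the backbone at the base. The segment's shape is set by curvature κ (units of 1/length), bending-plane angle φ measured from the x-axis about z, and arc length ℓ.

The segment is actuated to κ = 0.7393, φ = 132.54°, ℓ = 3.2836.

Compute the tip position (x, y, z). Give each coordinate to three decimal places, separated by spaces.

-1.606 1.750 0.886

θ = κ·ℓ = 0.7393 × 3.2836 = 2.42757 rad
ρ = (1 − cos θ)/κ = (1 − -0.75573)/0.7393 = 2.37486
z = sin θ / κ = 0.65488/0.7393 = 0.88581
x = ρ cos φ = 2.37486 × cos(132.54°) = -1.60565
y = ρ sin φ = 2.37486 × sin(132.54°) = 1.74981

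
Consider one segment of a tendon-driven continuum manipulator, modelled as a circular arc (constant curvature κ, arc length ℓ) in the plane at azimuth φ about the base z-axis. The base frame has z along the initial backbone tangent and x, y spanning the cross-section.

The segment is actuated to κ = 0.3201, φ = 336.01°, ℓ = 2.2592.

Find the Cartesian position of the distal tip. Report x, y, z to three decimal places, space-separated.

0.714 -0.318 2.067

θ = κ·ℓ = 0.3201 × 2.2592 = 0.72317 rad
ρ = (1 − cos θ)/κ = (1 − 0.74971)/0.3201 = 0.78191
z = sin θ / κ = 0.66176/0.3201 = 2.06737
x = ρ cos φ = 0.78191 × cos(336.01°) = 0.71436
y = ρ sin φ = 0.78191 × sin(336.01°) = -0.31791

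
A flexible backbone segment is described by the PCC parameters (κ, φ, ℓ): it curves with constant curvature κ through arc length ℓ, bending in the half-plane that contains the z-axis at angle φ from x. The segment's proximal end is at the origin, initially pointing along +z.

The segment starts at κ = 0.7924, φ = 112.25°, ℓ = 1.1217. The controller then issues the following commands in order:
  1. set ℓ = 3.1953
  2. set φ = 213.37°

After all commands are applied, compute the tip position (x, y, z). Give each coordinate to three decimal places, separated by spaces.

-1.918 -1.263 0.723

initial: κ=0.7924, φ=112.25°, ℓ=1.1217
cmd 1: set ℓ=3.1953 → (κ,φ,ℓ)=(0.7924,112.25°,3.1953) → tip=(-0.8696,2.1256,0.7226)
cmd 2: set φ=213.37° → (κ,φ,ℓ)=(0.7924,213.37°,3.1953) → tip=(-1.9180,-1.2633,0.7226)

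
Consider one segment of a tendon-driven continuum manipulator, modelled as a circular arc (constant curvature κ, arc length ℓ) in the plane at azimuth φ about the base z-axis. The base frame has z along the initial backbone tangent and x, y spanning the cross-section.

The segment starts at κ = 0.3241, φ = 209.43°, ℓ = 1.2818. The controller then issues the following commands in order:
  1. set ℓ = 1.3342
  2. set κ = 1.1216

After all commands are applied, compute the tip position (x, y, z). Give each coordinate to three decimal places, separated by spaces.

-0.719 -0.406 0.889

initial: κ=0.3241, φ=209.43°, ℓ=1.2818
cmd 1: set ℓ=1.3342 → (κ,φ,ℓ)=(0.3241,209.43°,1.3342) → tip=(-0.2473,-0.1395,1.2930)
cmd 2: set κ=1.1216 → (κ,φ,ℓ)=(1.1216,209.43°,1.3342) → tip=(-0.7188,-0.4055,0.8891)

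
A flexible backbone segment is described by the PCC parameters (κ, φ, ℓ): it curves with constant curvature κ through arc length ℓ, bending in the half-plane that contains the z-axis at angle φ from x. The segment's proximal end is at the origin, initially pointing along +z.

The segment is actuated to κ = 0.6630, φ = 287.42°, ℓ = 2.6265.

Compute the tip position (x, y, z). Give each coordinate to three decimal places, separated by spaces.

0.528 -1.683 1.486

θ = κ·ℓ = 0.6630 × 2.6265 = 1.74137 rad
ρ = (1 − cos θ)/κ = (1 − -0.16975)/0.6630 = 1.76432
z = sin θ / κ = 0.98549/0.6630 = 1.48641
x = ρ cos φ = 1.76432 × cos(287.42°) = 0.52819
y = ρ sin φ = 1.76432 × sin(287.42°) = -1.68341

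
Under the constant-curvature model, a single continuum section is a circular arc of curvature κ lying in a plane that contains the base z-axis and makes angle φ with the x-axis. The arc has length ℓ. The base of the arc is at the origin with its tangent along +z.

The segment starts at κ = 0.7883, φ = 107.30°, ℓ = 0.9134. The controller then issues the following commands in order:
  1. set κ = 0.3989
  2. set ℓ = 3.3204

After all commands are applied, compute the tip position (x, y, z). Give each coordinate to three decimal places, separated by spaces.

-0.564 1.810 2.431

initial: κ=0.7883, φ=107.30°, ℓ=0.9134
cmd 1: set κ=0.3989 → (κ,φ,ℓ)=(0.3989,107.30°,0.9134) → tip=(-0.0489,0.1571,0.8933)
cmd 2: set ℓ=3.3204 → (κ,φ,ℓ)=(0.3989,107.30°,3.3204) → tip=(-0.5637,1.8099,2.4312)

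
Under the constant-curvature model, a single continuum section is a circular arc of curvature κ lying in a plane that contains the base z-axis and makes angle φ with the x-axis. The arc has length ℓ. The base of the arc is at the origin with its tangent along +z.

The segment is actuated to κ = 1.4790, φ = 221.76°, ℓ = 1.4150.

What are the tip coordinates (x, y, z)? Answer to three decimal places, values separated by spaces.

θ = κ·ℓ = 1.4790 × 1.4150 = 2.09279 rad
ρ = (1 − cos θ)/κ = (1 − -0.49860)/1.4790 = 1.01326
z = sin θ / κ = 0.86683/1.4790 = 0.58609
x = ρ cos φ = 1.01326 × cos(221.76°) = -0.75583
y = ρ sin φ = 1.01326 × sin(221.76°) = -0.67484

-0.756 -0.675 0.586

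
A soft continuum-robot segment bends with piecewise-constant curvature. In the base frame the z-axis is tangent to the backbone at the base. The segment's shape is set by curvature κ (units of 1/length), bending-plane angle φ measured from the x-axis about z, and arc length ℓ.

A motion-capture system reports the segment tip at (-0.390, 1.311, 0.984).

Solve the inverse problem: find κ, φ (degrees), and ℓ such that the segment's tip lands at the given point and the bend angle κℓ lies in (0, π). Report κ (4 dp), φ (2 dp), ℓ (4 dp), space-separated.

0.9635 106.57 1.9660

ρ = √(x²+y²) = √(-0.390² + 1.311²) = 1.36778
φ = atan2(y, x) mod 360° = atan2(1.311, -0.390) = 106.5668°
|p|² = ρ² + z² = 1.36778² + 0.984² = 2.83908
κ = 2ρ / |p|² = 2×1.36778 / 2.83908 = 0.96354
θ = 2·atan2(ρ, z) = 2·atan2(1.36778, 0.984) = 1.89432 rad
ℓ = θ/κ = 1.89432/0.96354 = 1.96600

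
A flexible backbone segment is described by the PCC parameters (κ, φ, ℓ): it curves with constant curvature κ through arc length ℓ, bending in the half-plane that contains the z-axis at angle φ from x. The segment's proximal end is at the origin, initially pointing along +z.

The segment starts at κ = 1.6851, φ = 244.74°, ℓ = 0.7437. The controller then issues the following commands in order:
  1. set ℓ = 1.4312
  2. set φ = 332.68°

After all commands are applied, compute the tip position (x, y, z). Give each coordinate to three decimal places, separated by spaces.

0.920 -0.475 0.396

initial: κ=1.6851, φ=244.74°, ℓ=0.7437
cmd 1: set ℓ=1.4312 → (κ,φ,ℓ)=(1.6851,244.74°,1.4312) → tip=(-0.4420,-0.9367,0.3957)
cmd 2: set φ=332.68° → (κ,φ,ℓ)=(1.6851,332.68°,1.4312) → tip=(0.9202,-0.4753,0.3957)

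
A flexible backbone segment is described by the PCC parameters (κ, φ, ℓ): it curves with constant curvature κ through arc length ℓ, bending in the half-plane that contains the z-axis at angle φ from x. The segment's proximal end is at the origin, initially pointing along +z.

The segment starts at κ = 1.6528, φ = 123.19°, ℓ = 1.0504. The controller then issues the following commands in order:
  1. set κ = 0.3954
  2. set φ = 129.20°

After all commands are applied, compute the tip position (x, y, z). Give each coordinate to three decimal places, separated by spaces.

initial: κ=1.6528, φ=123.19°, ℓ=1.0504
cmd 1: set κ=0.3954 → (κ,φ,ℓ)=(0.3954,123.19°,1.0504) → tip=(-0.1177,0.1799,1.0205)
cmd 2: set φ=129.20° → (κ,φ,ℓ)=(0.3954,129.20°,1.0504) → tip=(-0.1359,0.1666,1.0205)

-0.136 0.167 1.020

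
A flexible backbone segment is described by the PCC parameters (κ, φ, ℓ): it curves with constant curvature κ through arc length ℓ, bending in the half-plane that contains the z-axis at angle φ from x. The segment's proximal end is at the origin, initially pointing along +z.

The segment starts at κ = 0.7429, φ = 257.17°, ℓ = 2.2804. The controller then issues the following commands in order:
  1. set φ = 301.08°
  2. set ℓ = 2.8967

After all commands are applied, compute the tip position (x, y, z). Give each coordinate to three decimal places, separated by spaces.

1.076 -1.786 1.125

initial: κ=0.7429, φ=257.17°, ℓ=2.2804
cmd 1: set φ=301.08° → (κ,φ,ℓ)=(0.7429,301.08°,2.2804) → tip=(0.7804,-1.2946,1.3359)
cmd 2: set ℓ=2.8967 → (κ,φ,ℓ)=(0.7429,301.08°,2.8967) → tip=(1.0764,-1.7857,1.1251)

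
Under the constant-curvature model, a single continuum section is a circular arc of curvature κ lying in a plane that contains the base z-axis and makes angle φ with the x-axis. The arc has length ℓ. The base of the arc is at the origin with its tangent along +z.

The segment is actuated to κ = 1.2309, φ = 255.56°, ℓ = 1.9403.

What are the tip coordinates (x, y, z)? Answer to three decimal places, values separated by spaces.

θ = κ·ℓ = 1.2309 × 1.9403 = 2.38832 rad
ρ = (1 − cos θ)/κ = (1 − -0.72945)/1.2309 = 1.40503
z = sin θ / κ = 0.68403/1.2309 = 0.55572
x = ρ cos φ = 1.40503 × cos(255.56°) = -0.35037
y = ρ sin φ = 1.40503 × sin(255.56°) = -1.36064

-0.350 -1.361 0.556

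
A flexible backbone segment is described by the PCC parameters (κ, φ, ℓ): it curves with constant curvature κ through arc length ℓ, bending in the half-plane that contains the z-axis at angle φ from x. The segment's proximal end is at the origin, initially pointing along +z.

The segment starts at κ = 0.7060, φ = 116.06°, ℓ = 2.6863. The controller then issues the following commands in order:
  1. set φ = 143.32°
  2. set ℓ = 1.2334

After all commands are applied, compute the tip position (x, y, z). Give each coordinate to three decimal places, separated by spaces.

-0.404 0.301 1.083

initial: κ=0.7060, φ=116.06°, ℓ=2.6863
cmd 1: set φ=143.32° → (κ,φ,ℓ)=(0.7060,143.32°,2.6863) → tip=(-1.4995,1.1169,1.3420)
cmd 2: set ℓ=1.2334 → (κ,φ,ℓ)=(0.7060,143.32°,1.2334) → tip=(-0.4041,0.3010,1.0833)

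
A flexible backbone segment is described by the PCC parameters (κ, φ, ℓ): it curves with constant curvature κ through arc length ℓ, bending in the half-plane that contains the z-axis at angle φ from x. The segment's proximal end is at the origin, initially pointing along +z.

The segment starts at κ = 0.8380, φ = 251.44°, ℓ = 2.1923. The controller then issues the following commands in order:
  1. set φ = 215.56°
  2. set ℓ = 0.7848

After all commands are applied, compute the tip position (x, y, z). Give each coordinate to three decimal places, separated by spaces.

initial: κ=0.8380, φ=251.44°, ℓ=2.1923
cmd 1: set φ=215.56° → (κ,φ,ℓ)=(0.8380,215.56°,2.1923) → tip=(-1.2263,-0.8766,1.1512)
cmd 2: set ℓ=0.7848 → (κ,φ,ℓ)=(0.8380,215.56°,0.7848) → tip=(-0.2025,-0.1447,0.7294)

-0.202 -0.145 0.729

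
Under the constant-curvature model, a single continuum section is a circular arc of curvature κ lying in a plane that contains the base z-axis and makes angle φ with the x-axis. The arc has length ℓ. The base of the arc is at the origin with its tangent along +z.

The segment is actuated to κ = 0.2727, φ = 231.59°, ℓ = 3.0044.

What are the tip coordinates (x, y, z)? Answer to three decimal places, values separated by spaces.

-0.723 -0.912 2.679

θ = κ·ℓ = 0.2727 × 3.0044 = 0.81930 rad
ρ = (1 − cos θ)/κ = (1 − 0.68273)/0.2727 = 1.16343
z = sin θ / κ = 0.73067/0.2727 = 2.67938
x = ρ cos φ = 1.16343 × cos(231.59°) = -0.72282
y = ρ sin φ = 1.16343 × sin(231.59°) = -0.91165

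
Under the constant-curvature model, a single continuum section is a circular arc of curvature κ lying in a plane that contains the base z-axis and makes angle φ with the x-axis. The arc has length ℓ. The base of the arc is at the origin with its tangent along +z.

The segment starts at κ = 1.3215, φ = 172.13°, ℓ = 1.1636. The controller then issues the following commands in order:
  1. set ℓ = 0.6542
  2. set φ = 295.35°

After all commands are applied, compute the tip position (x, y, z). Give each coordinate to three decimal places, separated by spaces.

initial: κ=1.3215, φ=172.13°, ℓ=1.1636
cmd 1: set ℓ=0.6542 → (κ,φ,ℓ)=(1.3215,172.13°,0.6542) → tip=(-0.2631,0.0364,0.5757)
cmd 2: set φ=295.35° → (κ,φ,ℓ)=(1.3215,295.35°,0.6542) → tip=(0.1137,-0.2400,0.5757)

0.114 -0.240 0.576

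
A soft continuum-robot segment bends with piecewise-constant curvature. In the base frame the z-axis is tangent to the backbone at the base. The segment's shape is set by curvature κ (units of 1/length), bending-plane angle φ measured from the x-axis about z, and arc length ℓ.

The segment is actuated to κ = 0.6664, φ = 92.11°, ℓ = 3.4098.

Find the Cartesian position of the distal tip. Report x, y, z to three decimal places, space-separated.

-0.091 2.467 1.146

θ = κ·ℓ = 0.6664 × 3.4098 = 2.27229 rad
ρ = (1 − cos θ)/κ = (1 − -0.64536)/0.6664 = 2.46903
z = sin θ / κ = 0.76388/0.6664 = 1.14628
x = ρ cos φ = 2.46903 × cos(92.11°) = -0.09090
y = ρ sin φ = 2.46903 × sin(92.11°) = 2.46735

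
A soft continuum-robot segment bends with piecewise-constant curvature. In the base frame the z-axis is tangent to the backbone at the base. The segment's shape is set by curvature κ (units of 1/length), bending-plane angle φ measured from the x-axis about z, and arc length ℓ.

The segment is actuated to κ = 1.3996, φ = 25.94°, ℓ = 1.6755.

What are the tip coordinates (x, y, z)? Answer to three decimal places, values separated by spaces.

1.092 0.531 0.511

θ = κ·ℓ = 1.3996 × 1.6755 = 2.34503 rad
ρ = (1 − cos θ)/κ = (1 − -0.69917)/1.3996 = 1.21404
z = sin θ / κ = 0.71496/1.3996 = 0.51083
x = ρ cos φ = 1.21404 × cos(25.94°) = 1.09173
y = ρ sin φ = 1.21404 × sin(25.94°) = 0.53106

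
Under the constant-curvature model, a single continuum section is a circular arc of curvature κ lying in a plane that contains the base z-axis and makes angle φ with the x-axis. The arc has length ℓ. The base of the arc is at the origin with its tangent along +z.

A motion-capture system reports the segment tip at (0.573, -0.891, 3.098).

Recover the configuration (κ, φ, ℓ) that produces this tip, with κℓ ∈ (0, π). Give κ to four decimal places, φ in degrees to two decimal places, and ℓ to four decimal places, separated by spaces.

ρ = √(x²+y²) = √(0.573² + -0.891²) = 1.05934
φ = atan2(y, x) mod 360° = atan2(-0.891, 0.573) = 302.7450°
|p|² = ρ² + z² = 1.05934² + 3.098² = 10.71981
κ = 2ρ / |p|² = 2×1.05934 / 10.71981 = 0.19764
θ = 2·atan2(ρ, z) = 2·atan2(1.05934, 3.098) = 0.65896 rad
ℓ = θ/κ = 0.65896/0.19764 = 3.33411

0.1976 302.74 3.3341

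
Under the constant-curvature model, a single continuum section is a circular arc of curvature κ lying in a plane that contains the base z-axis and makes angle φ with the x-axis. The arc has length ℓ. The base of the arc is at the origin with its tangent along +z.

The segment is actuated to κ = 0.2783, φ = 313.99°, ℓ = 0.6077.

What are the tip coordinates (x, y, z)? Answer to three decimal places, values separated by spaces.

0.036 -0.037 0.605

θ = κ·ℓ = 0.2783 × 0.6077 = 0.16912 rad
ρ = (1 − cos θ)/κ = (1 − 0.98573)/0.2783 = 0.05127
z = sin θ / κ = 0.16832/0.2783 = 0.60481
x = ρ cos φ = 0.05127 × cos(313.99°) = 0.03561
y = ρ sin φ = 0.05127 × sin(313.99°) = -0.03688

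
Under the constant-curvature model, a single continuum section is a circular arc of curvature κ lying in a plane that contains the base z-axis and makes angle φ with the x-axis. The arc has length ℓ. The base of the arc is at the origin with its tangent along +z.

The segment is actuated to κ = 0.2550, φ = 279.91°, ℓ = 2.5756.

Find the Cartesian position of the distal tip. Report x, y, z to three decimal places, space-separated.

θ = κ·ℓ = 0.2550 × 2.5756 = 0.65678 rad
ρ = (1 − cos θ)/κ = (1 − 0.79196)/0.2550 = 0.81583
z = sin θ / κ = 0.61057/0.2550 = 2.39439
x = ρ cos φ = 0.81583 × cos(279.91°) = 0.14041
y = ρ sin φ = 0.81583 × sin(279.91°) = -0.80366

0.140 -0.804 2.394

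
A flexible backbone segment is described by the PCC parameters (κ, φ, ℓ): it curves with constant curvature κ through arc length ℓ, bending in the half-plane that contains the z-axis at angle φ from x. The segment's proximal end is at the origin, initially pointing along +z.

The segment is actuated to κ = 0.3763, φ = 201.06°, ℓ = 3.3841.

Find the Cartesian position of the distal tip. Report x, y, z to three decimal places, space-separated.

-1.753 -0.675 2.541

θ = κ·ℓ = 0.3763 × 3.3841 = 1.27344 rad
ρ = (1 − cos θ)/κ = (1 − 0.29300)/0.3763 = 1.87883
z = sin θ / κ = 0.95611/0.3763 = 2.54083
x = ρ cos φ = 1.87883 × cos(201.06°) = -1.75333
y = ρ sin φ = 1.87883 × sin(201.06°) = -0.67515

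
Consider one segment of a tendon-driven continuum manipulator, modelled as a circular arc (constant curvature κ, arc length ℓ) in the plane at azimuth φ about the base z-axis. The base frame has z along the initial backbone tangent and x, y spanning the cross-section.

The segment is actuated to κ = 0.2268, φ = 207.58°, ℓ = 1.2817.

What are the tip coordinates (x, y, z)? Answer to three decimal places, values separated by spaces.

θ = κ·ℓ = 0.2268 × 1.2817 = 0.29069 rad
ρ = (1 − cos θ)/κ = (1 − 0.95805)/0.2268 = 0.18498
z = sin θ / κ = 0.28661/0.2268 = 1.26373
x = ρ cos φ = 0.18498 × cos(207.58°) = -0.16396
y = ρ sin φ = 0.18498 × sin(207.58°) = -0.08564

-0.164 -0.086 1.264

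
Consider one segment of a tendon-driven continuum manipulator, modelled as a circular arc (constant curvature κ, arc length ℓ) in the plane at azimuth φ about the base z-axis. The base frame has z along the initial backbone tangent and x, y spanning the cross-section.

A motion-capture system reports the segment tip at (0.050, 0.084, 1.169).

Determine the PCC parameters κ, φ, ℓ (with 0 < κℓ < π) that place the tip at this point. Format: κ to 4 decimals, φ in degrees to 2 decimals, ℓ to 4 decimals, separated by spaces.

ρ = √(x²+y²) = √(0.050² + 0.084²) = 0.09775
φ = atan2(y, x) mod 360° = atan2(0.084, 0.050) = 59.2373°
|p|² = ρ² + z² = 0.09775² + 1.169² = 1.37612
κ = 2ρ / |p|² = 2×0.09775 / 1.37612 = 0.14207
θ = 2·atan2(ρ, z) = 2·atan2(0.09775, 1.169) = 0.16686 rad
ℓ = θ/κ = 0.16686/0.14207 = 1.17444

0.1421 59.24 1.1744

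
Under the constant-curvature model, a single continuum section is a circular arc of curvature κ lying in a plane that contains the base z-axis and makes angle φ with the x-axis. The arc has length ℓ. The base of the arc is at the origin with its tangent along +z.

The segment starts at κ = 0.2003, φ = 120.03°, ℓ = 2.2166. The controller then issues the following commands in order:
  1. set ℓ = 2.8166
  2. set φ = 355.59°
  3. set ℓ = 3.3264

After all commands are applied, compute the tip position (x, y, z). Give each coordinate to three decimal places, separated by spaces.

1.065 -0.082 3.086

initial: κ=0.2003, φ=120.03°, ℓ=2.2166
cmd 1: set ℓ=2.8166 → (κ,φ,ℓ)=(0.2003,120.03°,2.8166) → tip=(-0.3872,0.6698,2.6695)
cmd 2: set φ=355.59° → (κ,φ,ℓ)=(0.2003,355.59°,2.8166) → tip=(0.7714,-0.0595,2.6695)
cmd 3: set ℓ=3.3264 → (κ,φ,ℓ)=(0.2003,355.59°,3.3264) → tip=(1.0646,-0.0821,3.0857)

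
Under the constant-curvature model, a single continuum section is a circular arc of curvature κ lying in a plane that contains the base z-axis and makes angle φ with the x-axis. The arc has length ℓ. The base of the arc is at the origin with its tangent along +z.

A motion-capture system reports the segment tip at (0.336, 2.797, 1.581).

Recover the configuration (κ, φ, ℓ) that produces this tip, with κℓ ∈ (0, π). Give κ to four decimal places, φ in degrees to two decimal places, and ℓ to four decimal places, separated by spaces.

0.5399 83.15 3.9244

ρ = √(x²+y²) = √(0.336² + 2.797²) = 2.81711
φ = atan2(y, x) mod 360° = atan2(2.797, 0.336) = 83.1500°
|p|² = ρ² + z² = 2.81711² + 1.581² = 10.43567
κ = 2ρ / |p|² = 2×2.81711 / 10.43567 = 0.53990
θ = 2·atan2(ρ, z) = 2·atan2(2.81711, 1.581) = 2.11877 rad
ℓ = θ/κ = 2.11877/0.53990 = 3.92437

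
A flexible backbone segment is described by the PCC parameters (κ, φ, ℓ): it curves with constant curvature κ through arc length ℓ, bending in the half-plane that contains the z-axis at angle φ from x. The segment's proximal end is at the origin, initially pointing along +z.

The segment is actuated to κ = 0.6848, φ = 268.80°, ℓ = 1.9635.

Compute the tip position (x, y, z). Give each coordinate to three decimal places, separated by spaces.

θ = κ·ℓ = 0.6848 × 1.9635 = 1.34460 rad
ρ = (1 − cos θ)/κ = (1 − 0.22427)/0.6848 = 1.13279
z = sin θ / κ = 0.97453/0.6848 = 1.42308
x = ρ cos φ = 1.13279 × cos(268.80°) = -0.02372
y = ρ sin φ = 1.13279 × sin(268.80°) = -1.13254

-0.024 -1.133 1.423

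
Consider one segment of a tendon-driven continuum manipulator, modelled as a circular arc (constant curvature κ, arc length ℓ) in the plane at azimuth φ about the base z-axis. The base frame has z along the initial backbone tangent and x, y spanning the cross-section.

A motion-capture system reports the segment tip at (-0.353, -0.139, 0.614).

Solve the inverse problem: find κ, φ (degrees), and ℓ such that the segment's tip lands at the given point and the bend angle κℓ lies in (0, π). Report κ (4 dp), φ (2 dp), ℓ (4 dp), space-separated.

ρ = √(x²+y²) = √(-0.353² + -0.139²) = 0.37938
φ = atan2(y, x) mod 360° = atan2(-0.139, -0.353) = 201.4929°
|p|² = ρ² + z² = 0.37938² + 0.614² = 0.52093
κ = 2ρ / |p|² = 2×0.37938 / 0.52093 = 1.45656
θ = 2·atan2(ρ, z) = 2·atan2(0.37938, 0.614) = 1.10693 rad
ℓ = θ/κ = 1.10693/1.45656 = 0.75996

1.4566 201.49 0.7600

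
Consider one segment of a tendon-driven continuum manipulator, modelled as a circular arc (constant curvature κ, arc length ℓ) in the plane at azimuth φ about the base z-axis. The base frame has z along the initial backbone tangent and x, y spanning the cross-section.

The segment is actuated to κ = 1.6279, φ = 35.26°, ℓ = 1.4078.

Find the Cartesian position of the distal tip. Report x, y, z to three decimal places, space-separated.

θ = κ·ℓ = 1.6279 × 1.4078 = 2.29176 rad
ρ = (1 − cos θ)/κ = (1 − -0.66011)/1.6279 = 1.01978
z = sin θ / κ = 0.75117/1.6279 = 0.46144
x = ρ cos φ = 1.01978 × cos(35.26°) = 0.83270
y = ρ sin φ = 1.01978 × sin(35.26°) = 0.58871

0.833 0.589 0.461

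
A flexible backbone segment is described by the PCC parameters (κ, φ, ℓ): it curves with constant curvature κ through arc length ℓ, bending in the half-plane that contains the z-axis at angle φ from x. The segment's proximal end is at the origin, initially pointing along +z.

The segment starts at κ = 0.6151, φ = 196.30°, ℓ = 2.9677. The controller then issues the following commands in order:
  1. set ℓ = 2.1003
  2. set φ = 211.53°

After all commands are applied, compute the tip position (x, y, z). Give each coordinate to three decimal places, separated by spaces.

initial: κ=0.6151, φ=196.30°, ℓ=2.9677
cmd 1: set ℓ=2.1003 → (κ,φ,ℓ)=(0.6151,196.30°,2.1003) → tip=(-1.1308,-0.3307,1.5629)
cmd 2: set φ=211.53° → (κ,φ,ℓ)=(0.6151,211.53°,2.1003) → tip=(-1.0042,-0.6161,1.5629)

-1.004 -0.616 1.563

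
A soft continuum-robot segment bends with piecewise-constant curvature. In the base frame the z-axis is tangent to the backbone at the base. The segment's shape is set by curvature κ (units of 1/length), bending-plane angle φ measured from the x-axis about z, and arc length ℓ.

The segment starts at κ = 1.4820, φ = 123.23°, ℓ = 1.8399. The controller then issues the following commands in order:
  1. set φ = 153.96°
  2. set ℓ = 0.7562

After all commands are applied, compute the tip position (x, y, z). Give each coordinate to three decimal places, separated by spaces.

-0.343 0.167 0.608

initial: κ=1.4820, φ=123.23°, ℓ=1.8399
cmd 1: set φ=153.96° → (κ,φ,ℓ)=(1.4820,153.96°,1.8399) → tip=(-1.1611,0.5673,0.2720)
cmd 2: set ℓ=0.7562 → (κ,φ,ℓ)=(1.4820,153.96°,0.7562) → tip=(-0.3425,0.1673,0.6076)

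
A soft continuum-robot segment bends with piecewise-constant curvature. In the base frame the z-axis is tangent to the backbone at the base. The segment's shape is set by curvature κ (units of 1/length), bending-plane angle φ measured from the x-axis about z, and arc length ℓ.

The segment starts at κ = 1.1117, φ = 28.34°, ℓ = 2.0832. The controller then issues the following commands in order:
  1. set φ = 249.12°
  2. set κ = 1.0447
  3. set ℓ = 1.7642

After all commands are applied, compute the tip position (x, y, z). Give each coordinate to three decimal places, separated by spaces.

-0.433 -1.135 0.922

initial: κ=1.1117, φ=28.34°, ℓ=2.0832
cmd 1: set φ=249.12° → (κ,φ,ℓ)=(1.1117,249.12°,2.0832) → tip=(-0.5380,-1.4103,0.6612)
cmd 2: set κ=1.0447 → (κ,φ,ℓ)=(1.0447,249.12°,2.0832) → tip=(-0.5353,-1.4034,0.7870)
cmd 3: set ℓ=1.7642 → (κ,φ,ℓ)=(1.0447,249.12°,1.7642) → tip=(-0.4329,-1.1349,0.9220)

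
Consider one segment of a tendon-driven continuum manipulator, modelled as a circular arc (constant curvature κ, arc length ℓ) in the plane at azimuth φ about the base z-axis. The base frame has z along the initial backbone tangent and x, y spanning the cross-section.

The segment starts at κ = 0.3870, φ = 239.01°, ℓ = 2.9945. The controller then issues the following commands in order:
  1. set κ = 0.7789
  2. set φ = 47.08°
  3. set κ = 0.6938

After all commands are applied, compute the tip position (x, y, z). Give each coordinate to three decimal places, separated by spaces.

1.458 1.568 1.260

initial: κ=0.3870, φ=239.01°, ℓ=2.9945
cmd 1: set κ=0.7789 → (κ,φ,ℓ)=(0.7789,239.01°,2.9945) → tip=(-1.1172,-1.8601,0.9292)
cmd 2: set φ=47.08° → (κ,φ,ℓ)=(0.7789,47.08°,2.9945) → tip=(1.4776,1.5890,0.9292)
cmd 3: set κ=0.6938 → (κ,φ,ℓ)=(0.6938,47.08°,2.9945) → tip=(1.4579,1.5678,1.2602)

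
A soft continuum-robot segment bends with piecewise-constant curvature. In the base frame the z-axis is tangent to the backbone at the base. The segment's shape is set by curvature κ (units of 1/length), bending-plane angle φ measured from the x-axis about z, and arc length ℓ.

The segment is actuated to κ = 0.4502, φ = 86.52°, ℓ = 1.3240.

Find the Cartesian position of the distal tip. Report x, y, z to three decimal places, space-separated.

0.023 0.382 1.247

θ = κ·ℓ = 0.4502 × 1.3240 = 0.59606 rad
ρ = (1 − cos θ)/κ = (1 − 0.82755)/0.4502 = 0.38305
z = sin θ / κ = 0.56139/0.4502 = 1.24698
x = ρ cos φ = 0.38305 × cos(86.52°) = 0.02325
y = ρ sin φ = 0.38305 × sin(86.52°) = 0.38234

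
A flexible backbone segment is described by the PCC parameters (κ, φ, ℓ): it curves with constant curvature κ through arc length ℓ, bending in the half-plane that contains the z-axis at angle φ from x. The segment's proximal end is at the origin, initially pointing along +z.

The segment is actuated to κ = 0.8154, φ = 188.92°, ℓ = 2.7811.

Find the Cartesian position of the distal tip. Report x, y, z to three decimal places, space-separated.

-1.989 -0.312 0.940

θ = κ·ℓ = 0.8154 × 2.7811 = 2.26771 rad
ρ = (1 − cos θ)/κ = (1 − -0.64185)/0.8154 = 2.01356
z = sin θ / κ = 0.76683/0.8154 = 0.94043
x = ρ cos φ = 2.01356 × cos(188.92°) = -1.98920
y = ρ sin φ = 2.01356 × sin(188.92°) = -0.31221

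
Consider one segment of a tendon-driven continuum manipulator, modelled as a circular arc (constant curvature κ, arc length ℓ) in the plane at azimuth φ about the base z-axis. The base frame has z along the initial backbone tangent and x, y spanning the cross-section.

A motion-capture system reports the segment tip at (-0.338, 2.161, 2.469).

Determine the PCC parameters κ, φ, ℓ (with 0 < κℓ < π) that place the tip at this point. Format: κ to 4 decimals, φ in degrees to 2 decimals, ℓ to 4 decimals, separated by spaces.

0.4021 98.89 3.6062

ρ = √(x²+y²) = √(-0.338² + 2.161²) = 2.18727
φ = atan2(y, x) mod 360° = atan2(2.161, -0.338) = 98.8896°
|p|² = ρ² + z² = 2.18727² + 2.469² = 10.88013
κ = 2ρ / |p|² = 2×2.18727 / 10.88013 = 0.40207
θ = 2·atan2(ρ, z) = 2·atan2(2.18727, 2.469) = 1.44993 rad
ℓ = θ/κ = 1.44993/0.40207 = 3.60619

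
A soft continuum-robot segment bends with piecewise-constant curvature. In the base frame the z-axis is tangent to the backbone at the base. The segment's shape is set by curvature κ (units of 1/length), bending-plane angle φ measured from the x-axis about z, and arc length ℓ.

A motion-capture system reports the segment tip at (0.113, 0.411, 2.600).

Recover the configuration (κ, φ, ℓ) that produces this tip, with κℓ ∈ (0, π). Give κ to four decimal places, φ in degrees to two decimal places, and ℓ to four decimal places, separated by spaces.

0.1228 74.63 2.6463

ρ = √(x²+y²) = √(0.113² + 0.411²) = 0.42625
φ = atan2(y, x) mod 360° = atan2(0.411, 0.113) = 74.6270°
|p|² = ρ² + z² = 0.42625² + 2.600² = 6.94169
κ = 2ρ / |p|² = 2×0.42625 / 6.94169 = 0.12281
θ = 2·atan2(ρ, z) = 2·atan2(0.42625, 2.600) = 0.32499 rad
ℓ = θ/κ = 0.32499/0.12281 = 2.64634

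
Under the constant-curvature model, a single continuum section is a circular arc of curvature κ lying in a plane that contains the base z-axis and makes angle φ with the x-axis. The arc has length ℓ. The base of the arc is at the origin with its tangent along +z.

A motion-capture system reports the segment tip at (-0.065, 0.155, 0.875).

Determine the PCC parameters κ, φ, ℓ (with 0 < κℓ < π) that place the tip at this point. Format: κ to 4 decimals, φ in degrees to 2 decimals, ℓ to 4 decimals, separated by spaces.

ρ = √(x²+y²) = √(-0.065² + 0.155²) = 0.16808
φ = atan2(y, x) mod 360° = atan2(0.155, -0.065) = 112.7510°
|p|² = ρ² + z² = 0.16808² + 0.875² = 0.79387
κ = 2ρ / |p|² = 2×0.16808 / 0.79387 = 0.42344
θ = 2·atan2(ρ, z) = 2·atan2(0.16808, 0.875) = 0.37955 rad
ℓ = θ/κ = 0.37955/0.42344 = 0.89637

0.4234 112.75 0.8964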